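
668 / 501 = 4 / 3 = 1.33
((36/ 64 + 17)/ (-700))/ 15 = -0.00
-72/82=-36/41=-0.88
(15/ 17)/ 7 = 15/ 119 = 0.13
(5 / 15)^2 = 1 / 9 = 0.11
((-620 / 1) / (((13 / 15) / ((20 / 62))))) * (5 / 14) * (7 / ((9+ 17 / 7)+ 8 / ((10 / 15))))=-13125 / 533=-24.62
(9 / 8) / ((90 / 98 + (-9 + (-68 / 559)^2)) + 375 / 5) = 137804121 / 8198814200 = 0.02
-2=-2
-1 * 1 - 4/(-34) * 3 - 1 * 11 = -11.65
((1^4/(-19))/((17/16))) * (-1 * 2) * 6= 192/323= 0.59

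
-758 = -758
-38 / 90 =-19 / 45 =-0.42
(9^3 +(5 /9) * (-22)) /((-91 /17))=-109667 /819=-133.90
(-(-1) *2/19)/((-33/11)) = -0.04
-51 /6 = -17 /2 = -8.50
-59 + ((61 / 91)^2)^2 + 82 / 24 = -45573348895 / 822899532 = -55.38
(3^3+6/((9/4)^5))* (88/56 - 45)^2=49302919424/964467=51119.34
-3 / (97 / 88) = -264 / 97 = -2.72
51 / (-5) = -51 / 5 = -10.20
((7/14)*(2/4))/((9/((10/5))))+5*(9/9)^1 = 91/18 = 5.06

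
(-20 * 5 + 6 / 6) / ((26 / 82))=-312.23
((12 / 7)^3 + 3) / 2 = 2757 / 686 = 4.02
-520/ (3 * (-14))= 260/ 21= 12.38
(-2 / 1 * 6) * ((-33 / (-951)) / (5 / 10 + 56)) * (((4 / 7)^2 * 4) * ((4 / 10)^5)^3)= -553648128 / 53565338134765625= -0.00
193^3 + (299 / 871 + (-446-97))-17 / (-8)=7188516.47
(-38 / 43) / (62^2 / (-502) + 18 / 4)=19076 / 68155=0.28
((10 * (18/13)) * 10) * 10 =18000/13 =1384.62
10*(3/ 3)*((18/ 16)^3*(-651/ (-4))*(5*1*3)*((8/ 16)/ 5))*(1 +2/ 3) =11864475/ 2048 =5793.20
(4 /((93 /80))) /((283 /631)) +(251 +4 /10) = 34092583 /131595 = 259.07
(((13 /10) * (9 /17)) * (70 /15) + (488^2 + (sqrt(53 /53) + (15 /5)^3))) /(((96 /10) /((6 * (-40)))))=-101224465 /17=-5954380.29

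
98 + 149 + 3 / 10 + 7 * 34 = 4853 / 10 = 485.30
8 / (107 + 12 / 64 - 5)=128 / 1635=0.08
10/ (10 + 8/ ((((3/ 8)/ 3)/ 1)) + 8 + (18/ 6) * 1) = 2/ 17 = 0.12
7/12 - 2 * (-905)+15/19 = 412993/228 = 1811.37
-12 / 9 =-1.33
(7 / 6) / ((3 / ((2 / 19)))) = 7 / 171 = 0.04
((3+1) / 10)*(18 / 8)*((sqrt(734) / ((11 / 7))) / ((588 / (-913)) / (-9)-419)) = -15687*sqrt(734) / 11474450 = -0.04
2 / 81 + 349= 28271 / 81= 349.02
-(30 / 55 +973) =-10709 / 11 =-973.55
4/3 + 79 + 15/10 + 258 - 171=1013/6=168.83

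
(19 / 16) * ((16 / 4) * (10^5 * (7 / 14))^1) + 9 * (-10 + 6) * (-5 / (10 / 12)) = 237716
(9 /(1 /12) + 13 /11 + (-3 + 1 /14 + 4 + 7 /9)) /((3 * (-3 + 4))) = 153889 /4158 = 37.01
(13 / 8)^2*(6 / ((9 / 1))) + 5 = 649 / 96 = 6.76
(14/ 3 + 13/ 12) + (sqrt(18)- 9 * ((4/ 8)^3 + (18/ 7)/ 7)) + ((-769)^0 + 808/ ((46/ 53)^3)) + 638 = 3 * sqrt(2) + 8948316019/ 4769464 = 1880.41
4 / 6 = 2 / 3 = 0.67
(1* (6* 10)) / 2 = 30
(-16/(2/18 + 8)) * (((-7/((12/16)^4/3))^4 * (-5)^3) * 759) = 5217981537714176000/1436859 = 3631519542080.45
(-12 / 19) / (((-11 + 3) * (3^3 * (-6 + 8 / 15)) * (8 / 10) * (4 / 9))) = -75 / 49856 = -0.00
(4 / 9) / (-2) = -2 / 9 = -0.22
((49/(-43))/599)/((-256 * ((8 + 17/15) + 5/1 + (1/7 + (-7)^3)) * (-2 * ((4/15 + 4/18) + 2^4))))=33075/48249360830464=0.00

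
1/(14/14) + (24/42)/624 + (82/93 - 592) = -19976653/33852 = -590.12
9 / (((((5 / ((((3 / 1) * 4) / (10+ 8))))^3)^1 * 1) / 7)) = 56 / 375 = 0.15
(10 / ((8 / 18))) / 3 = 15 / 2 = 7.50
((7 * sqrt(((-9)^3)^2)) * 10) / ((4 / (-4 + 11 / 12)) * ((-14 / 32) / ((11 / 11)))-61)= -944055 / 1118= -844.41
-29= -29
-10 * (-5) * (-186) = -9300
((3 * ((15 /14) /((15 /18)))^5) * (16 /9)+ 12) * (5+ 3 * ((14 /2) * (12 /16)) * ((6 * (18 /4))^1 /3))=75812811 /16807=4510.79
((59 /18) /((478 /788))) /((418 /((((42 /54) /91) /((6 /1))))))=11623 /631180836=0.00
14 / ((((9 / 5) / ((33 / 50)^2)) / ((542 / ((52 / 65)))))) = 229537 / 100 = 2295.37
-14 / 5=-2.80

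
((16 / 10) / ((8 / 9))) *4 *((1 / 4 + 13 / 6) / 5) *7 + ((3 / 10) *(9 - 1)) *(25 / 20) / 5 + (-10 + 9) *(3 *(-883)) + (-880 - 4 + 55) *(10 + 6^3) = -4617001 / 25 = -184680.04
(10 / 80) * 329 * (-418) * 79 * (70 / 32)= -190124165 / 64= -2970690.08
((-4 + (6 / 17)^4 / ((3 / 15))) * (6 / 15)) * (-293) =191975944 / 417605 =459.71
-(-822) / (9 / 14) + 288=4700 / 3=1566.67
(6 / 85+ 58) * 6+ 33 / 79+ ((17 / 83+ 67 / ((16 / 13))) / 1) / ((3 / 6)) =2042673391 / 4458760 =458.13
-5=-5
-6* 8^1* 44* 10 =-21120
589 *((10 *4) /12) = 5890 /3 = 1963.33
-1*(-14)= 14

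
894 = 894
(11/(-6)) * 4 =-22/3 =-7.33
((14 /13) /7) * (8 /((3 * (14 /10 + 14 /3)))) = 80 /1183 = 0.07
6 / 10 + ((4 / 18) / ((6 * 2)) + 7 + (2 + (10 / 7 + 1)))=22769 / 1890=12.05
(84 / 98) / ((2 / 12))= 36 / 7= 5.14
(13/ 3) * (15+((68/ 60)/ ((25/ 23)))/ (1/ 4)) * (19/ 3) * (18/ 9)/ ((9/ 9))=3551366/ 3375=1052.26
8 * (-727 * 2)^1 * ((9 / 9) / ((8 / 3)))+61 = -4301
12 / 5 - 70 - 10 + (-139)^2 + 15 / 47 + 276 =4587134 / 235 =19519.72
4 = 4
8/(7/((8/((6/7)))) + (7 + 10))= 0.45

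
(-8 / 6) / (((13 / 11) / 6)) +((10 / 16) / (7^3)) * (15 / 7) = -1689329 / 249704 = -6.77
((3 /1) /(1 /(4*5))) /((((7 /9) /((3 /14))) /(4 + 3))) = 810 /7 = 115.71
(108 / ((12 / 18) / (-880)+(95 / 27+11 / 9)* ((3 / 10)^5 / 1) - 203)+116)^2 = 373918410173161841296 / 28044901682786641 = 13332.85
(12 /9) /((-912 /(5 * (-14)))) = 0.10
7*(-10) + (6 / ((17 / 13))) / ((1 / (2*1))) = -60.82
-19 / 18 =-1.06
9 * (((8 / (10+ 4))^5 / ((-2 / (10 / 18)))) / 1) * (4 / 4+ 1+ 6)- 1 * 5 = -104515 / 16807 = -6.22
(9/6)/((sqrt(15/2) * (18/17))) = 17 * sqrt(30)/180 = 0.52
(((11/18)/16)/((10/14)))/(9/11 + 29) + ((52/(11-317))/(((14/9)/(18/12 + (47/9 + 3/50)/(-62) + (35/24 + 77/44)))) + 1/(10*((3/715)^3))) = 5054665372921231/3733689600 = 1353799.03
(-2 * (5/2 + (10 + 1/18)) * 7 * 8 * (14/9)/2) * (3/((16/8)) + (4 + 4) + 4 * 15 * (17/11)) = -99621704/891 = -111808.87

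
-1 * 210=-210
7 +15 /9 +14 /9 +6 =146 /9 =16.22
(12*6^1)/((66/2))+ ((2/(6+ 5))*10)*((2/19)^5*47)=59456456/27237089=2.18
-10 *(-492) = 4920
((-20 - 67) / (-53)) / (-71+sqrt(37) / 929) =-1777001419 / 76860417044 - 26941 * sqrt(37) / 76860417044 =-0.02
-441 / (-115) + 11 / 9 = 5234 / 1035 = 5.06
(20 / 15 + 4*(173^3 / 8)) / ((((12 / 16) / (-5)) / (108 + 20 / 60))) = -50482766750 / 27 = -1869732101.85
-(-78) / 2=39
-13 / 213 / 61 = -13 / 12993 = -0.00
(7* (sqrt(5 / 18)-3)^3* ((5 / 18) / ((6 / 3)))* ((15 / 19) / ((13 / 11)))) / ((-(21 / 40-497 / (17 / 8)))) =-1379125 / 16797729 + 11477125* sqrt(10) / 907077366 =-0.04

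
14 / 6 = 7 / 3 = 2.33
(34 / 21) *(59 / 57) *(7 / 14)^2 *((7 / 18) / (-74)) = -1003 / 455544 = -0.00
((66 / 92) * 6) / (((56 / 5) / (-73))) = -36135 / 1288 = -28.06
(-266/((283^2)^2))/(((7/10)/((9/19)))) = -180/6414247921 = -0.00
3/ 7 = 0.43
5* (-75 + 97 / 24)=-8515 / 24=-354.79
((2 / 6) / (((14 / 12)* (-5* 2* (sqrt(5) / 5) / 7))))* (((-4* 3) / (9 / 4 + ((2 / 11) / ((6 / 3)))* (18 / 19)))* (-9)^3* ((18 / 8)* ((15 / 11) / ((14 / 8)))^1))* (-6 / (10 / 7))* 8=47869056* sqrt(5) / 1085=98652.96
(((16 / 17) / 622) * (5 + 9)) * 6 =0.13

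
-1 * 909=-909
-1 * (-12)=12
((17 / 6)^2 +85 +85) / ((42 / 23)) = 147407 / 1512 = 97.49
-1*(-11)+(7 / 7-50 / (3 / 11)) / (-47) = 2098 / 141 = 14.88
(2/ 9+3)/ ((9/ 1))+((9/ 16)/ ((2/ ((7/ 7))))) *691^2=348084577/ 2592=134291.89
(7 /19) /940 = 7 /17860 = 0.00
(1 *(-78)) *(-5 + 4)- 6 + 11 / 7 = 515 / 7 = 73.57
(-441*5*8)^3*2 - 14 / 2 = -10978063488007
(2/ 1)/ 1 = 2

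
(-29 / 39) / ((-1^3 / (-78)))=-58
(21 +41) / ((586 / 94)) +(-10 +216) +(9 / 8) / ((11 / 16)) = 701266 / 3223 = 217.58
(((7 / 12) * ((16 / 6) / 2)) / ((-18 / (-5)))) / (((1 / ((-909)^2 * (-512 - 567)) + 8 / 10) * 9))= 1926203825 / 64192118238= 0.03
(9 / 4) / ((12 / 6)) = 9 / 8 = 1.12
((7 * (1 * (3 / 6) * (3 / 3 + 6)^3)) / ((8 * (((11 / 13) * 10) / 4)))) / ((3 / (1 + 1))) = 31213 / 660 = 47.29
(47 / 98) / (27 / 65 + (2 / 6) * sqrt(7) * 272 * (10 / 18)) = -60131565 / 5360736078782 + 3645837000 * sqrt(7) / 2680368039391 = 0.00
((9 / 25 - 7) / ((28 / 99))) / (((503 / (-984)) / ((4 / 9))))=1796784 / 88025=20.41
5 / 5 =1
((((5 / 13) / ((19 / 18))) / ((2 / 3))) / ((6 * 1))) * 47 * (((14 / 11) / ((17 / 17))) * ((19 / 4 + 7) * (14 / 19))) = 4870845 / 103246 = 47.18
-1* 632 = -632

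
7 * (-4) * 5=-140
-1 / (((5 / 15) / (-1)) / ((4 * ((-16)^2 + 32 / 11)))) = 34176 / 11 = 3106.91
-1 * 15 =-15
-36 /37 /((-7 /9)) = 324 /259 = 1.25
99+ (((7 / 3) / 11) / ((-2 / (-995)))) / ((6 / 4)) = 16766 / 99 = 169.35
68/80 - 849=-848.15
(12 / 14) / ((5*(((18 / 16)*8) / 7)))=2 / 15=0.13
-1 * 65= -65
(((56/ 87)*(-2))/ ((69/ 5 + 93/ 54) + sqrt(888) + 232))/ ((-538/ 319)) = 411678960/ 131560348901 - 3326400*sqrt(222)/ 131560348901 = 0.00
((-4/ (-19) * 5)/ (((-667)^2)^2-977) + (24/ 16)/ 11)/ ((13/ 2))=1410224327131/ 67220692923956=0.02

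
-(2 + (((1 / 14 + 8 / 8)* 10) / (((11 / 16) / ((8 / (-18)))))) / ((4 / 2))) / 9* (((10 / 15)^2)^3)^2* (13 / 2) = 0.01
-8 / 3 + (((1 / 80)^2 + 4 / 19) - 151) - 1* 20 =-63276743 / 364800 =-173.46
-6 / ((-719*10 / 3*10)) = 9 / 35950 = 0.00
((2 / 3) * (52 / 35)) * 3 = 104 / 35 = 2.97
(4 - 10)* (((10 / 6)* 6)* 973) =-58380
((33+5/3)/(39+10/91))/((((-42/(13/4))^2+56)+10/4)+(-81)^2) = 3198832/24491319003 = 0.00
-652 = -652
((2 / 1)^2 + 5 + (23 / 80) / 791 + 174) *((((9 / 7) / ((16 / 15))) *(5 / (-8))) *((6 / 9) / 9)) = -57901315 / 5669888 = -10.21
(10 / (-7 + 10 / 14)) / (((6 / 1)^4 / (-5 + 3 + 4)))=-35 / 14256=-0.00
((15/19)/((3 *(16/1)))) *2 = 5/152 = 0.03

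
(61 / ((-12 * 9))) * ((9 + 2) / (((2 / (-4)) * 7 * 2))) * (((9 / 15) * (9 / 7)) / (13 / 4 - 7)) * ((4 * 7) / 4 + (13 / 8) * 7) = -671 / 200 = -3.36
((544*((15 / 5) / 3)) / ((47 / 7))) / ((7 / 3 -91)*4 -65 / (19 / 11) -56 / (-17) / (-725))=-2675215200 / 12953318299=-0.21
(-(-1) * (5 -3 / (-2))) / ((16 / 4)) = 13 / 8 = 1.62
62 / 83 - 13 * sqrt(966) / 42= 62 / 83 - 13 * sqrt(966) / 42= -8.87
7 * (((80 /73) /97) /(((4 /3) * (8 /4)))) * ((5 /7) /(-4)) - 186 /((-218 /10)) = 13162485 /1543658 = 8.53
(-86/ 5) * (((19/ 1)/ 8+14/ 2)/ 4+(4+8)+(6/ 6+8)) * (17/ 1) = -6825.71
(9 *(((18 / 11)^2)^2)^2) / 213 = 33059881728 / 15219480551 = 2.17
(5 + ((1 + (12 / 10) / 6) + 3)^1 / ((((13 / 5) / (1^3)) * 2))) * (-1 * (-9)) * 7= 9513 / 26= 365.88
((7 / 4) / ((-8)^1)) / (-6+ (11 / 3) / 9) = 189 / 4832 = 0.04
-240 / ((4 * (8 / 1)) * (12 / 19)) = -95 / 8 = -11.88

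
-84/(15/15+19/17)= -39.67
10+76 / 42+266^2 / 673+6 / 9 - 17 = 1421941 / 14133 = 100.61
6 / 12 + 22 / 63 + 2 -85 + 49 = -4177 / 126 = -33.15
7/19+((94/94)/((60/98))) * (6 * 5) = 938/19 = 49.37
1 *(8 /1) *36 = 288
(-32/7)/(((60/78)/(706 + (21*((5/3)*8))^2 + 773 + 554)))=-16730064/35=-478001.83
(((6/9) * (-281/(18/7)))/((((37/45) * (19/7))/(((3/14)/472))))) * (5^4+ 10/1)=-6245225/663632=-9.41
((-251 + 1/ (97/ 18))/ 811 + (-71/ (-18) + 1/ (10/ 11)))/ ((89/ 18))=33525208/ 35006815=0.96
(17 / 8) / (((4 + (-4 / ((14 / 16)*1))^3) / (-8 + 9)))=-5831 / 251168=-0.02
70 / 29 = 2.41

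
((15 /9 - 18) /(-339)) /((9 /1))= 49 /9153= 0.01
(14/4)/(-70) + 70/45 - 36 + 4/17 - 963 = -3051613/3060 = -997.26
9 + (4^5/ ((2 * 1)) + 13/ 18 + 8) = 9535/ 18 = 529.72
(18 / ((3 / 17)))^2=10404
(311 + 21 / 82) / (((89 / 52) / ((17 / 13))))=867782 / 3649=237.81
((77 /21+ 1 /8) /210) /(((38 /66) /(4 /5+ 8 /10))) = 143 /2850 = 0.05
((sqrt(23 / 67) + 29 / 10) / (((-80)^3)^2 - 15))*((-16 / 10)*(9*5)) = -1044 / 1310719999925 - 72*sqrt(1541) / 17563647998995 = -0.00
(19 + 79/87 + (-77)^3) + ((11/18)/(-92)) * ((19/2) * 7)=-43847211883/96048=-456513.53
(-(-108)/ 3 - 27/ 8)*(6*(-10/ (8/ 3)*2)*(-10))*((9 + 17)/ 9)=84825/ 2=42412.50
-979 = -979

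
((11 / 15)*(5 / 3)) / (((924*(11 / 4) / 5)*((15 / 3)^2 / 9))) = 1 / 1155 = 0.00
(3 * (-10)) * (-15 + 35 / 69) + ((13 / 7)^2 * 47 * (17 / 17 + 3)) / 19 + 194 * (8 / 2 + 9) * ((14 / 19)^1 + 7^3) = 18573062870 / 21413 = 867373.23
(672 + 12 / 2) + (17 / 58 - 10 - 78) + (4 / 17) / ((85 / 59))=49486153 / 83810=590.46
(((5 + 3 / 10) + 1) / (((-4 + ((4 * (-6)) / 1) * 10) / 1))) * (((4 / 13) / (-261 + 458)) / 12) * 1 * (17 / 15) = -119 / 31244200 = -0.00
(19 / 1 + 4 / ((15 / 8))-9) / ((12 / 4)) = 182 / 45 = 4.04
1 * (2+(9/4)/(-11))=79/44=1.80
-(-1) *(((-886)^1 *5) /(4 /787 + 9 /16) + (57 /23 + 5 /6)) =-7801.72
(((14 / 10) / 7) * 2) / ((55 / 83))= 166 / 275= 0.60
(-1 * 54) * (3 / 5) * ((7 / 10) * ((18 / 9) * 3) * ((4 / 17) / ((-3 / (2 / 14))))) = 648 / 425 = 1.52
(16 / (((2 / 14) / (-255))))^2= 815673600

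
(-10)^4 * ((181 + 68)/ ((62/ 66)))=82170000/ 31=2650645.16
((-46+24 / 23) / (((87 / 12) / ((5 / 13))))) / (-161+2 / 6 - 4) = 31020 / 2141737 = 0.01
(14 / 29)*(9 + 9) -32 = -676 / 29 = -23.31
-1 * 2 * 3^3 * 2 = -108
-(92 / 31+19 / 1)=-681 / 31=-21.97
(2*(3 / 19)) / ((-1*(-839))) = 6 / 15941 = 0.00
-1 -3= -4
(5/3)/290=1/174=0.01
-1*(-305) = 305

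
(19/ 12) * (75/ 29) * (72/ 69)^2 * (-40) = -2736000/ 15341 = -178.35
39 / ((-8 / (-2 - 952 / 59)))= 20865 / 236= 88.41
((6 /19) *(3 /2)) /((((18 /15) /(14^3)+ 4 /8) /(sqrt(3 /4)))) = 30870 *sqrt(3) /65227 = 0.82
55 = 55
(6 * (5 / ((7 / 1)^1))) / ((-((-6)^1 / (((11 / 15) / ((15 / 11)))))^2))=-14641 / 425250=-0.03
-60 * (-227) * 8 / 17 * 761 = 82918560 / 17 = 4877562.35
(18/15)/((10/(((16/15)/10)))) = 8/625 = 0.01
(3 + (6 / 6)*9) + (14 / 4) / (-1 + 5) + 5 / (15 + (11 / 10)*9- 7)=18837 / 1432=13.15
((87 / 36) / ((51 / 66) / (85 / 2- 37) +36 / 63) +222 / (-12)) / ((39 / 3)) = -109303 / 94068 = -1.16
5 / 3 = 1.67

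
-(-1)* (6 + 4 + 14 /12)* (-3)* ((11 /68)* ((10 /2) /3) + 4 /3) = -7303 /136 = -53.70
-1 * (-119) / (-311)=-119 / 311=-0.38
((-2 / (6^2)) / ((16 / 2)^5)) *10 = -5 / 294912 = -0.00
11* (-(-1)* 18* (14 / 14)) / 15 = 66 / 5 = 13.20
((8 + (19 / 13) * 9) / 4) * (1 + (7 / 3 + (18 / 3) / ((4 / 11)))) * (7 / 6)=229075 / 1872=122.37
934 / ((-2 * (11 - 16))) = 467 / 5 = 93.40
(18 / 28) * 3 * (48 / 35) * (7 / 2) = 324 / 35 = 9.26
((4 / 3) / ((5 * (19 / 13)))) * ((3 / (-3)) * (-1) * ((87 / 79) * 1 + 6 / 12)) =6578 / 22515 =0.29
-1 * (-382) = 382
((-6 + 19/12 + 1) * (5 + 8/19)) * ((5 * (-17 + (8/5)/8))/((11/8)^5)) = 968654848/3059969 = 316.56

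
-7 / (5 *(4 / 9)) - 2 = -103 / 20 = -5.15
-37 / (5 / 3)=-111 / 5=-22.20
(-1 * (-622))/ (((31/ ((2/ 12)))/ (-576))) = -59712/ 31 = -1926.19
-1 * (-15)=15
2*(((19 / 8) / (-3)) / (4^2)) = -0.10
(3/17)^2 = 9/289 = 0.03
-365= -365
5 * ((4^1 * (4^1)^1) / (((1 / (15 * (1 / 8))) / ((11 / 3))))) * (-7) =-3850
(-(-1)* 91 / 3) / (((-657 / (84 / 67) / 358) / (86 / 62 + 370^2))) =-2836939.84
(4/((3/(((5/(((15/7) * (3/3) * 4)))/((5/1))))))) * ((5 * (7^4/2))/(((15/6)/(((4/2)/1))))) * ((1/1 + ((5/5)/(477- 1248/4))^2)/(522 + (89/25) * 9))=915174764/678768255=1.35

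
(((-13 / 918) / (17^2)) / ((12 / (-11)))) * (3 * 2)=143 / 530604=0.00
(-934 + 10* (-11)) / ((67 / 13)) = -13572 / 67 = -202.57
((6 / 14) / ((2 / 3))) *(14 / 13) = 9 / 13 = 0.69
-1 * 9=-9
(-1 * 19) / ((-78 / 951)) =6023 / 26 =231.65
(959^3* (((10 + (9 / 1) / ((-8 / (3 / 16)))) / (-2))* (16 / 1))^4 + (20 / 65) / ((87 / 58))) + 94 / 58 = 2458797202976180205423109 / 74121216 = 33172650634552193.60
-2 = -2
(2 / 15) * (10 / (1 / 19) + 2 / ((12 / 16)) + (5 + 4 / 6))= 238 / 9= 26.44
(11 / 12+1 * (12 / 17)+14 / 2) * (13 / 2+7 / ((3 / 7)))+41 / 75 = 6041303 / 30600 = 197.43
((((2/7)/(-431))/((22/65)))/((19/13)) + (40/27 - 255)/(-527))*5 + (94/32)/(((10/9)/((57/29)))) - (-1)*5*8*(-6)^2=60264424144951907/41630723275680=1447.59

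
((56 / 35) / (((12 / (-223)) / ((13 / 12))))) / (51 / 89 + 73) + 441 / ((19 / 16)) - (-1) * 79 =5037909031 / 11197080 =449.93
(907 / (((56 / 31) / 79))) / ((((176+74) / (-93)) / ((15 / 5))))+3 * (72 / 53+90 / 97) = -3185521795377 / 71974000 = -44259.34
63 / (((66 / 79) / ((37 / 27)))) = 103.34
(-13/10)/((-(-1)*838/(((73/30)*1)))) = -949/251400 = -0.00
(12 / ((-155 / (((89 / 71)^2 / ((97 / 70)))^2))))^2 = 544420784015464117305600 / 54938540087246723658355201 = 0.01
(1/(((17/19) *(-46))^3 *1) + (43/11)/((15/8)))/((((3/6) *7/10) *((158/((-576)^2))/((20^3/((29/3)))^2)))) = 2619762481499406336000000/305804649671213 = 8566784332.14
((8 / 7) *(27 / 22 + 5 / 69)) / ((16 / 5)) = 9865 / 21252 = 0.46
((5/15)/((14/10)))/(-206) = -5/4326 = -0.00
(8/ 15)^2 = 64/ 225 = 0.28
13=13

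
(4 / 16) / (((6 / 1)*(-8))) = -0.01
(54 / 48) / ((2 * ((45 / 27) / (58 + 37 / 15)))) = 8163 / 400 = 20.41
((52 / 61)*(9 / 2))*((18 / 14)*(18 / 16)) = 9477 / 1708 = 5.55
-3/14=-0.21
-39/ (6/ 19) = -123.50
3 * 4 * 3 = 36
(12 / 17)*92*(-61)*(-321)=1271613.18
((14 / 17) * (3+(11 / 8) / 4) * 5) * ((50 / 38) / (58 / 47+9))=4400375 / 2485808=1.77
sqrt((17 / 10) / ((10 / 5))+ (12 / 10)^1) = sqrt(205) / 10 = 1.43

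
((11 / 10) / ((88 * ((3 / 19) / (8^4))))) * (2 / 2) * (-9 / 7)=-14592 / 35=-416.91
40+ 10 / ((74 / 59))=1775 / 37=47.97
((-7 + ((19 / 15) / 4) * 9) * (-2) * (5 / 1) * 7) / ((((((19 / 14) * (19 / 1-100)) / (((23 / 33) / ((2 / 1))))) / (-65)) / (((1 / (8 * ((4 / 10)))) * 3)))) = 30400825 / 541728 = 56.12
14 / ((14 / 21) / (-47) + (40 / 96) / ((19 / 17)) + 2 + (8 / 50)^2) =31255000 / 5322777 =5.87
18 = 18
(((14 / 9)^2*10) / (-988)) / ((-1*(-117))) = -0.00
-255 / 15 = -17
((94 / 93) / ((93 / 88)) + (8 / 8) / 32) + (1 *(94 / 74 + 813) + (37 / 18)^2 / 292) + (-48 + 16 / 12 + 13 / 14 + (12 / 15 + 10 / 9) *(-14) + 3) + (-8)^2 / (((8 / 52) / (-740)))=-72314045403223019 / 235478365920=-307094.22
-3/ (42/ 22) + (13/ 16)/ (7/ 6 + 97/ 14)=-28009/ 19040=-1.47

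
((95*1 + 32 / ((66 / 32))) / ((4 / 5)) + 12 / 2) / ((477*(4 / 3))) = 359 / 1584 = 0.23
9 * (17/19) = 153/19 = 8.05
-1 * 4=-4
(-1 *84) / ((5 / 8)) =-672 / 5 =-134.40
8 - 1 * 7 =1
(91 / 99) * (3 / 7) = 13 / 33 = 0.39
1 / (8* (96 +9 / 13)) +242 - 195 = 472645 / 10056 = 47.00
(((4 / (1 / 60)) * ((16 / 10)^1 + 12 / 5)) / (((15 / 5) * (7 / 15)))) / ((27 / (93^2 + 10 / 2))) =13846400 / 63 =219784.13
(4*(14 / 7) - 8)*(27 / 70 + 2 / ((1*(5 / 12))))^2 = 0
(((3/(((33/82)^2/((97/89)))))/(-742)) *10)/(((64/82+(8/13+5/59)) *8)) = -0.02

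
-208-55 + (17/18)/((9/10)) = -261.95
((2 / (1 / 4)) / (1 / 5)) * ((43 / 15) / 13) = 344 / 39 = 8.82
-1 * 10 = -10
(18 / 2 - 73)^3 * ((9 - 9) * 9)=0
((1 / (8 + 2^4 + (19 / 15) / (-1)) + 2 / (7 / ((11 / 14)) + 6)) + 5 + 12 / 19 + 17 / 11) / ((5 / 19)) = 3907639 / 139810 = 27.95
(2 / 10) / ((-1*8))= -1 / 40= -0.02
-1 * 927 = -927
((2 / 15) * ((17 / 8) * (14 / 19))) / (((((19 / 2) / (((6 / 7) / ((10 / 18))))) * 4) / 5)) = 153 / 3610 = 0.04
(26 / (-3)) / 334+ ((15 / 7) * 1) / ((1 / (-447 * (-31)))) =104135264 / 3507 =29693.55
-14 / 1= -14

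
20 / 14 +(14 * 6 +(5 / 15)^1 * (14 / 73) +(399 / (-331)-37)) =23994542 / 507423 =47.29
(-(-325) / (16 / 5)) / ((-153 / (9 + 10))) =-30875 / 2448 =-12.61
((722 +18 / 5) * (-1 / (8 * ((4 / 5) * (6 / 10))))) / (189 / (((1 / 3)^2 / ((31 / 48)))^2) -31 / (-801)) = -38747040 / 1309371397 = -0.03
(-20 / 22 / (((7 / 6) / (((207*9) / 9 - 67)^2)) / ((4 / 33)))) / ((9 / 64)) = -14336000 / 1089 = -13164.37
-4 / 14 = -2 / 7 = -0.29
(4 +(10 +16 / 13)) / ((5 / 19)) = 57.88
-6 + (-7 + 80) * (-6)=-444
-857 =-857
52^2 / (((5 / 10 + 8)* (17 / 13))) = 70304 / 289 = 243.27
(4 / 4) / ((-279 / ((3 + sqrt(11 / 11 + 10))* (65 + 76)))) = -3.19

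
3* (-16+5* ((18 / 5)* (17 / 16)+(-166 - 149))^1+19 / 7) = -263619 / 56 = -4707.48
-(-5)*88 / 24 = 55 / 3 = 18.33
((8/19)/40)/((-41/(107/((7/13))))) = -1391/27265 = -0.05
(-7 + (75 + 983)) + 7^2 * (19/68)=72399/68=1064.69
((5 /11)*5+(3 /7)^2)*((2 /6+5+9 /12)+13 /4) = 5296 /231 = 22.93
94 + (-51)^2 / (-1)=-2507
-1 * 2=-2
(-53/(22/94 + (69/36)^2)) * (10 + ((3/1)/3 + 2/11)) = -832464/5489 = -151.66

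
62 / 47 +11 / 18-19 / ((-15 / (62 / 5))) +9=563371 / 21150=26.64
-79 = -79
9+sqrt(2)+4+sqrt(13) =sqrt(2)+sqrt(13)+13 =18.02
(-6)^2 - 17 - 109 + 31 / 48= -4289 / 48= -89.35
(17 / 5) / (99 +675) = 17 / 3870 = 0.00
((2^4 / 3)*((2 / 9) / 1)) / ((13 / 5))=160 / 351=0.46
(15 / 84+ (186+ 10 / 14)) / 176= 5233 / 4928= 1.06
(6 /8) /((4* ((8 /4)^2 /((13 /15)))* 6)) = 13 /1920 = 0.01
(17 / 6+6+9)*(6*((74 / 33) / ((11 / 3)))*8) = 63344 / 121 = 523.50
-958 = -958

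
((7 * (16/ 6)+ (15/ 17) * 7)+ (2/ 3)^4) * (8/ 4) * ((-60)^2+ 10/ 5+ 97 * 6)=288537008/ 1377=209540.31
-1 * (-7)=7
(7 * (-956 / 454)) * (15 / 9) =-16730 / 681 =-24.57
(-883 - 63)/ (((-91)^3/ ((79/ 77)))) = 6794/ 5274997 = 0.00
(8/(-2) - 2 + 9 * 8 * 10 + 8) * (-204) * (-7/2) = 515508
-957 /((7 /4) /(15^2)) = -123042.86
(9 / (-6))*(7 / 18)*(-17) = 119 / 12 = 9.92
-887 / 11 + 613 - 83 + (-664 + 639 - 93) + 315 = 7110 / 11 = 646.36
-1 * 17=-17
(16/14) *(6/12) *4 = 2.29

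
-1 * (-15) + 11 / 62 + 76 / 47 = 48939 / 2914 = 16.79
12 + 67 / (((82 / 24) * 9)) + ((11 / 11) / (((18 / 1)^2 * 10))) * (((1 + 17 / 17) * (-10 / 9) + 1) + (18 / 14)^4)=20351160919 / 1435269780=14.18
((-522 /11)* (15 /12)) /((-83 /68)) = 44370 /913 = 48.60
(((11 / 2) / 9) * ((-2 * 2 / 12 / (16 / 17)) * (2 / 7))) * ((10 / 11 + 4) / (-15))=17 / 840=0.02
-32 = -32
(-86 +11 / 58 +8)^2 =6054.45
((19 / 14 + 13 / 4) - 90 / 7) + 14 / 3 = -43 / 12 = -3.58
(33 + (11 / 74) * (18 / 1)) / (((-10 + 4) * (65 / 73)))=-3212 / 481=-6.68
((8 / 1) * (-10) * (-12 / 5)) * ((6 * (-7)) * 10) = -80640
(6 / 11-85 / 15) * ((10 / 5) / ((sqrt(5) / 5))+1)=-28.02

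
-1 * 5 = -5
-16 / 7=-2.29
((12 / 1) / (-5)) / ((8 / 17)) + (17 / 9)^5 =11187071 / 590490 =18.95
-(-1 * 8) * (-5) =-40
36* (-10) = -360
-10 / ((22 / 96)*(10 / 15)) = -65.45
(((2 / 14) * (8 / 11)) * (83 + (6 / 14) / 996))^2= 148830837796 / 2001399169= 74.36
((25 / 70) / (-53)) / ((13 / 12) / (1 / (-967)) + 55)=30 / 4418981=0.00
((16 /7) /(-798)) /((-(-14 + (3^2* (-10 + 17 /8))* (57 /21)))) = -64 /4611243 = -0.00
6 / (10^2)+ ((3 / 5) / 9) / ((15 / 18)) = 7 / 50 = 0.14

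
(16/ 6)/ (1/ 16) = 128/ 3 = 42.67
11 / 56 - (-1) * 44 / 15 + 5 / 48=1811 / 560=3.23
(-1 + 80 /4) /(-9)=-2.11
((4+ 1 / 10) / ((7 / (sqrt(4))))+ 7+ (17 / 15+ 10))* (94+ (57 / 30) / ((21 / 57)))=14069407 / 7350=1914.21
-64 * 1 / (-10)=32 / 5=6.40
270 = 270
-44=-44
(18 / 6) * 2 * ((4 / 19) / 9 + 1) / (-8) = -175 / 228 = -0.77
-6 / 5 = -1.20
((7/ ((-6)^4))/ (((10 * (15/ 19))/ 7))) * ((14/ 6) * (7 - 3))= 6517/ 145800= 0.04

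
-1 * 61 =-61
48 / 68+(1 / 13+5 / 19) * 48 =71508 / 4199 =17.03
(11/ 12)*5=55/ 12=4.58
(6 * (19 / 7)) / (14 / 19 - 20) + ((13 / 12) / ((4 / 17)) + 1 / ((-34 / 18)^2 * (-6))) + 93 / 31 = 39757607 / 5923344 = 6.71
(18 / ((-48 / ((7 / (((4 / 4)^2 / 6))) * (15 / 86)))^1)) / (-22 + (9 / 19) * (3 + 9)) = 3591 / 21328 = 0.17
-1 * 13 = -13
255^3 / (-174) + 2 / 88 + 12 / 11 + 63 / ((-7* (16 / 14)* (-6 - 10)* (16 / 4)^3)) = -249027213695 / 2613248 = -95294.14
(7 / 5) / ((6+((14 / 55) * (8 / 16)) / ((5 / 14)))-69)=-55 / 2461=-0.02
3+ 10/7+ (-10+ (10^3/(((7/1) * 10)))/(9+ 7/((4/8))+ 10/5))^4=18985369/2401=7907.28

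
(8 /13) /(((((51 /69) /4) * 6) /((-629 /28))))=-3404 /273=-12.47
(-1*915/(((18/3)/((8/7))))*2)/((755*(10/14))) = -488/755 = -0.65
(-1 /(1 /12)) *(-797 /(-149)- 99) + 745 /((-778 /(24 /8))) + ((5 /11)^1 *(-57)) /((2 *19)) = 1120.26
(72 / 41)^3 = 373248 / 68921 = 5.42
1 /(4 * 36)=1 /144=0.01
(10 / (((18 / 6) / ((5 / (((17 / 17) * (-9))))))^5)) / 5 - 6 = -86099692 / 14348907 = -6.00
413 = 413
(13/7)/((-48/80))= -65/21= -3.10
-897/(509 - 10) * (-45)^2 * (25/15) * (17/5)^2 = -34996455/499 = -70133.18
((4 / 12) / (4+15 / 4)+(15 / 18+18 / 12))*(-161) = -35581 / 93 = -382.59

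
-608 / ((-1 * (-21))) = -608 / 21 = -28.95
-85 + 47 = -38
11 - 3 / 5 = 52 / 5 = 10.40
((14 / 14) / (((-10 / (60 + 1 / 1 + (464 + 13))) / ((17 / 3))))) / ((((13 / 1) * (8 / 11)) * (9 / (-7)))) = 25.08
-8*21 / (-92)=42 / 23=1.83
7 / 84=1 / 12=0.08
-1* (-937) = 937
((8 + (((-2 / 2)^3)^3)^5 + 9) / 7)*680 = 10880 / 7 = 1554.29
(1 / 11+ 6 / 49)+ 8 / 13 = 5807 / 7007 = 0.83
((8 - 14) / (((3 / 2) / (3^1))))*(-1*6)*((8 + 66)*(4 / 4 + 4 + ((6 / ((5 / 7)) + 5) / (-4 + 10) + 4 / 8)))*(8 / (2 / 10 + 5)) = 824064 / 13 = 63389.54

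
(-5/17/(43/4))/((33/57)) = -380/8041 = -0.05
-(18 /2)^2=-81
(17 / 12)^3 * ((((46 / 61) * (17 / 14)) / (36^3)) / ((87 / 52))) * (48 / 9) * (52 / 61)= 324646127 / 2140964629776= 0.00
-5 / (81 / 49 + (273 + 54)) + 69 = 68.98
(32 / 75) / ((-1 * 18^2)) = -8 / 6075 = -0.00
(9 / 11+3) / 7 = 0.55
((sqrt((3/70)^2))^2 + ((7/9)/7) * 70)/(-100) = -343081/4410000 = -0.08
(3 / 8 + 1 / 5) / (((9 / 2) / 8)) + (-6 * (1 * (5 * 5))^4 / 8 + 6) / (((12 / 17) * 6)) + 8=-99594343 / 1440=-69162.74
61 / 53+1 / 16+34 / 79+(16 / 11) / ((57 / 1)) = 70118993 / 42003984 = 1.67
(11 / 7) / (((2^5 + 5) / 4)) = 44 / 259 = 0.17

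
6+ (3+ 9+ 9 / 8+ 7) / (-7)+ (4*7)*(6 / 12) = 17.12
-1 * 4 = -4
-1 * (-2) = 2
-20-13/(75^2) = -112513/5625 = -20.00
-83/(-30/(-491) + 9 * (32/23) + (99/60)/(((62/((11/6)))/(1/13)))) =-30219164560/4582605973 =-6.59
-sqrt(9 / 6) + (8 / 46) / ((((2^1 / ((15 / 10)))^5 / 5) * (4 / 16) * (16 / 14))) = 8505 / 11776 - sqrt(6) / 2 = -0.50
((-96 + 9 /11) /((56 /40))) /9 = -1745 /231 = -7.55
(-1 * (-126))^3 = 2000376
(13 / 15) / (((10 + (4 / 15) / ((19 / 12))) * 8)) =247 / 23184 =0.01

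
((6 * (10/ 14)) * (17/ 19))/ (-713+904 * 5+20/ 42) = 1530/ 1519183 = 0.00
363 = 363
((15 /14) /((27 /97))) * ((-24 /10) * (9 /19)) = -582 /133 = -4.38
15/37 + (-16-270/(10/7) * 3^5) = -1699876/37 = -45942.59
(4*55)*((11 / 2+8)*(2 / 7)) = 5940 / 7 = 848.57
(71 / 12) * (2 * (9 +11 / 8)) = 5893 / 48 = 122.77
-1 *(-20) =20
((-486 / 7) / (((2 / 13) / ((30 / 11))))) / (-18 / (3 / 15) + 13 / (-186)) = 17627220 / 1289981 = 13.66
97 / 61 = 1.59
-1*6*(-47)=282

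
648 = 648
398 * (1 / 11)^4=398 / 14641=0.03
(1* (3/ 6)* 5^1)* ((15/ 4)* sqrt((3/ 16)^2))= 225/ 128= 1.76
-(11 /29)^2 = -121 /841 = -0.14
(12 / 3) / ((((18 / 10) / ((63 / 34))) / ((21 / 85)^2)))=0.25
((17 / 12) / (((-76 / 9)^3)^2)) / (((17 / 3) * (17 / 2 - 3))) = 531441 / 4239398428672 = 0.00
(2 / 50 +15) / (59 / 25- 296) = -376 / 7341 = -0.05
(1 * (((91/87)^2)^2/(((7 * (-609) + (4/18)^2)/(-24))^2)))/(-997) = -3199433380416/84077113089539464957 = -0.00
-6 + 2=-4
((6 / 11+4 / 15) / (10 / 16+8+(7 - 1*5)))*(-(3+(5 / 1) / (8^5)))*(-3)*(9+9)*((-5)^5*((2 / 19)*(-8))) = 7410040875 / 227392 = 32587.08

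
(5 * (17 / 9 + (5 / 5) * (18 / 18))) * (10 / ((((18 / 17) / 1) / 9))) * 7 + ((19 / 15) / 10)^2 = 8594.46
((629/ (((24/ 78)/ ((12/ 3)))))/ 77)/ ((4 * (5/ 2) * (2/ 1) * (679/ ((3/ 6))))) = 8177/ 2091320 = 0.00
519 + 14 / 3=1571 / 3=523.67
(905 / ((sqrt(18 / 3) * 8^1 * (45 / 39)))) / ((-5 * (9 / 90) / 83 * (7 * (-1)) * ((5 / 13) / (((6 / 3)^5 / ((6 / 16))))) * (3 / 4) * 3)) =324977536 * sqrt(6) / 8505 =93595.43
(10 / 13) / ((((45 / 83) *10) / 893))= 74119 / 585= 126.70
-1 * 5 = -5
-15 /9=-5 /3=-1.67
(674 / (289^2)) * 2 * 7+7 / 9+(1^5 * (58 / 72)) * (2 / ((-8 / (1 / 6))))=61856707 / 72162144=0.86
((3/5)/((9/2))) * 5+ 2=8/3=2.67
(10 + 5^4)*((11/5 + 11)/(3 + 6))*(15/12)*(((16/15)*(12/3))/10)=22352/45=496.71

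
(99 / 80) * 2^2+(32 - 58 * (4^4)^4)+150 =-4982162059621 / 20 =-249108102981.05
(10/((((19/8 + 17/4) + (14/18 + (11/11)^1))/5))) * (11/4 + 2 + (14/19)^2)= 1375740/43681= 31.50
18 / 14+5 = 6.29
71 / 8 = 8.88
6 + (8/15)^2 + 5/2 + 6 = 6653/450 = 14.78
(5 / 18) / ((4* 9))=5 / 648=0.01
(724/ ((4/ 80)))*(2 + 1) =43440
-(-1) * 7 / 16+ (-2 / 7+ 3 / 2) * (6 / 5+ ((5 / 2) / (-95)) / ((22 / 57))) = 11161 / 6160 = 1.81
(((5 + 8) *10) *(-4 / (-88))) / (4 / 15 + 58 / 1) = 975 / 9614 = 0.10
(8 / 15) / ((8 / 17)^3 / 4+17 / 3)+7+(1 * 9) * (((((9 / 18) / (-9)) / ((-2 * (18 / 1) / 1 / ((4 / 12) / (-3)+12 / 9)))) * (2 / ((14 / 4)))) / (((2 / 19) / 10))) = 3813163811 / 475741350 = 8.02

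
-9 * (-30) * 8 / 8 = 270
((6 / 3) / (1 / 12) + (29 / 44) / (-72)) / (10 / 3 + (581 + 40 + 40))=76003 / 2104608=0.04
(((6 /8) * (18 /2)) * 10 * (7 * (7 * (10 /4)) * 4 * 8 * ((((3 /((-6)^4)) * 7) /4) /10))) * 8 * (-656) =-562520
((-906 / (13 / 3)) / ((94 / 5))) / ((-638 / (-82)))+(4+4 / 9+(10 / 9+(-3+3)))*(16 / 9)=133361005 / 15787629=8.45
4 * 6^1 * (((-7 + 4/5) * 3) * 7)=-15624/5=-3124.80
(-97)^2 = 9409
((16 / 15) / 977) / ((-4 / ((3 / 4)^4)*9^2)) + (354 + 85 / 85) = 355.00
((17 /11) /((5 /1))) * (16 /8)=0.62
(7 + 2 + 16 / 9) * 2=194 / 9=21.56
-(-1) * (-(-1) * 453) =453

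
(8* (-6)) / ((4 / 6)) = -72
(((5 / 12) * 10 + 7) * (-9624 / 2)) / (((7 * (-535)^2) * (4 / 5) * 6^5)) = -26867 / 6231919680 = -0.00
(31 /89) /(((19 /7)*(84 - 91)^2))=31 /11837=0.00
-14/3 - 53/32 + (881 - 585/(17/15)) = 585073/1632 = 358.50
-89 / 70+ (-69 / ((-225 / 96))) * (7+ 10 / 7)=86403 / 350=246.87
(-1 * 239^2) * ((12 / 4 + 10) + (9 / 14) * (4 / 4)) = -10910111 / 14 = -779293.64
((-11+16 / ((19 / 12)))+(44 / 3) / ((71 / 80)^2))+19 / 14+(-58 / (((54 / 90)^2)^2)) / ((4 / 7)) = -41495524846 / 54306693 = -764.10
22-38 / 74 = 795 / 37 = 21.49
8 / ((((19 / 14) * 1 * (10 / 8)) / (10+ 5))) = 1344 / 19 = 70.74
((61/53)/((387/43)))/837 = 61/399249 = 0.00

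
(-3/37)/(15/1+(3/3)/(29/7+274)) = -5841/1080844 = -0.01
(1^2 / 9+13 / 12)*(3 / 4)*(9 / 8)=129 / 128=1.01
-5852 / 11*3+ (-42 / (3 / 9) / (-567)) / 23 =-330370 / 207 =-1595.99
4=4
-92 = -92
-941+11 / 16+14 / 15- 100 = -249451 / 240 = -1039.38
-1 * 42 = -42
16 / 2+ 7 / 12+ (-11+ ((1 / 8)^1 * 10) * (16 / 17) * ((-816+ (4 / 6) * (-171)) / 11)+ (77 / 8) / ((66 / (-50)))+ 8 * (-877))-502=-34230755 / 4488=-7627.17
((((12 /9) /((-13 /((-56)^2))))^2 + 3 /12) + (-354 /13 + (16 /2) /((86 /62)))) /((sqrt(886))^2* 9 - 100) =27058983331 /2059932888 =13.14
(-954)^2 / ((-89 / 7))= -6370812 / 89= -71582.16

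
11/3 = 3.67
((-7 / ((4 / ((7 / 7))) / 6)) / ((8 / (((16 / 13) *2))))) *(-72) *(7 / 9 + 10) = 32592 / 13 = 2507.08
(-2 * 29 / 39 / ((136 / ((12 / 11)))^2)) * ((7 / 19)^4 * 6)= -0.00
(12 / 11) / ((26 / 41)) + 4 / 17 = 1.96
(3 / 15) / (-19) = -1 / 95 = -0.01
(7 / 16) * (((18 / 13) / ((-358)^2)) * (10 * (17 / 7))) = 765 / 6664528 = 0.00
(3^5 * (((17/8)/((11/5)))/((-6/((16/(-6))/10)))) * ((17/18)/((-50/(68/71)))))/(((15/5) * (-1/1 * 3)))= 0.02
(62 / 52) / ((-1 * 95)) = -31 / 2470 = -0.01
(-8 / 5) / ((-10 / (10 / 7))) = 8 / 35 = 0.23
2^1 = 2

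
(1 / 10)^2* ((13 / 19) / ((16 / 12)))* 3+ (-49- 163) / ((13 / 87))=-140172879 / 98800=-1418.75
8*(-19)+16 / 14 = -1056 / 7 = -150.86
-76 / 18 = -38 / 9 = -4.22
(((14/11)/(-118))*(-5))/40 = 7/5192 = 0.00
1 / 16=0.06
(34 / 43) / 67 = 34 / 2881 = 0.01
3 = 3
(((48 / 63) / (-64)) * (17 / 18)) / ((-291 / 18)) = 17 / 24444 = 0.00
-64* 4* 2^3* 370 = -757760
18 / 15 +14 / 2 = 8.20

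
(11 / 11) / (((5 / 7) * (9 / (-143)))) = -1001 / 45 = -22.24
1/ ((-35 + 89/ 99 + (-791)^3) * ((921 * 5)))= -33/ 75209561195675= -0.00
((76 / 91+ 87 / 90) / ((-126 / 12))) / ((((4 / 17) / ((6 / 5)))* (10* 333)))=-83623 / 318181500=-0.00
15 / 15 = 1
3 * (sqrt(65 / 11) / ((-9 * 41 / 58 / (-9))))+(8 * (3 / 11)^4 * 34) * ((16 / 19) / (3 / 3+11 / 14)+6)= 20.05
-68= -68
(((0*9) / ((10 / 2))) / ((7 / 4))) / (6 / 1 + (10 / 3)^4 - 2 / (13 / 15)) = 0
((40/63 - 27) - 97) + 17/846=-123.34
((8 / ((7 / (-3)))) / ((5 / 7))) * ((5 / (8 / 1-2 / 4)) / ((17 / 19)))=-304 / 85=-3.58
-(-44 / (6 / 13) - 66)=484 / 3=161.33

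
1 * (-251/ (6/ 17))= -4267/ 6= -711.17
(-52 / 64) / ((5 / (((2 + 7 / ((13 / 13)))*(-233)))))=340.76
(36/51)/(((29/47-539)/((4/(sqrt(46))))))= -141*sqrt(46)/1236733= -0.00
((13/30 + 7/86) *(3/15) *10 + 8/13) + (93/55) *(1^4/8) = 1.86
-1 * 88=-88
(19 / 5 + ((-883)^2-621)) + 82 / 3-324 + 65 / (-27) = 105134318 / 135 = 778772.73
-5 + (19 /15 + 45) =619 /15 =41.27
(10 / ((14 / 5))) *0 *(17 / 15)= 0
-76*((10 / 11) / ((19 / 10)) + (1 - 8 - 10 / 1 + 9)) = 6288 / 11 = 571.64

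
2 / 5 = 0.40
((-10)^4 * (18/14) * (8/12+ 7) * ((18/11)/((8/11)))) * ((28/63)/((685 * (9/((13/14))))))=299000/20139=14.85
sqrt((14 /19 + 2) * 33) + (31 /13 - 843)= -10928 /13 + 2 * sqrt(8151) /19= -831.11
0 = 0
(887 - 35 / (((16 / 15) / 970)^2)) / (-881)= 1852340107 / 56384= 32852.23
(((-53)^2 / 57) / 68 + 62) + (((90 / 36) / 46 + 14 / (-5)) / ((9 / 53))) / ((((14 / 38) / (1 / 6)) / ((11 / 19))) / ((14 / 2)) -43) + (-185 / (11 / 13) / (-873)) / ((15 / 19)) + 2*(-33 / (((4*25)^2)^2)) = 316950027127011017929 / 4997415124350000000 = 63.42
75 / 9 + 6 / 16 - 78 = -1663 / 24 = -69.29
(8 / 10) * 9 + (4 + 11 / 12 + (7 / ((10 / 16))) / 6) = 839 / 60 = 13.98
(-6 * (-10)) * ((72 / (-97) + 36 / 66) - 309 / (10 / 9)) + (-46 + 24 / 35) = -625271932 / 37345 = -16743.12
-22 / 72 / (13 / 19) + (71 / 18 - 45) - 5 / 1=-21763 / 468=-46.50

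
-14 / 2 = -7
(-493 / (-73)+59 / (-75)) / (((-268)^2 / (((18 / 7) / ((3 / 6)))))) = 24501 / 57346975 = 0.00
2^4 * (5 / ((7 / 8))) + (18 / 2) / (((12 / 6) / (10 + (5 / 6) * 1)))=3925 / 28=140.18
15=15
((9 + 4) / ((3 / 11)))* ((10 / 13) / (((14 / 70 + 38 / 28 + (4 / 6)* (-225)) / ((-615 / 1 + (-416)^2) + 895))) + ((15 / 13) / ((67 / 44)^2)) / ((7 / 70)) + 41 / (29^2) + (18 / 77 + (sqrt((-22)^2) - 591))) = -57408336019363906 / 823800859539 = -69687.15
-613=-613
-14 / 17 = -0.82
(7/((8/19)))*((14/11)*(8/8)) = 931/44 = 21.16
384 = 384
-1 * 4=-4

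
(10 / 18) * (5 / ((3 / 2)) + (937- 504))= 6545 / 27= 242.41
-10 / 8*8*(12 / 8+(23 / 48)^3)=-890275 / 55296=-16.10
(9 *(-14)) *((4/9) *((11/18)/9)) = -3.80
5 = 5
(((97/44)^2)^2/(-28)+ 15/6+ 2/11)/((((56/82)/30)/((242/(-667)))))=-118644972825/4049554432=-29.30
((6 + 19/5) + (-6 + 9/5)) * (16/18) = 224/45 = 4.98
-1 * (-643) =643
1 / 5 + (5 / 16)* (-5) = -109 / 80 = -1.36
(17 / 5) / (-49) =-17 / 245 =-0.07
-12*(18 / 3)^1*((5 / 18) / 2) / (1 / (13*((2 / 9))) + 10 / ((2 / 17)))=-260 / 2219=-0.12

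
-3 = -3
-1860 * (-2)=3720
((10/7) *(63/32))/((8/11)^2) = 5445/1024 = 5.32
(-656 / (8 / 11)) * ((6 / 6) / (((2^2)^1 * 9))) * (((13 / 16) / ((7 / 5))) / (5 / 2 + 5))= -5863 / 3024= -1.94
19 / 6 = 3.17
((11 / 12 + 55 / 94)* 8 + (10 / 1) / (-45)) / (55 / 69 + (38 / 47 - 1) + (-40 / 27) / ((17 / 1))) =1462731 / 64313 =22.74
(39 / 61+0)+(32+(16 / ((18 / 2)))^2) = 176887 / 4941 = 35.80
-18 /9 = -2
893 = 893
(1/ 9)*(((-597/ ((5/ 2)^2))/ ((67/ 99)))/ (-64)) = 6567/ 26800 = 0.25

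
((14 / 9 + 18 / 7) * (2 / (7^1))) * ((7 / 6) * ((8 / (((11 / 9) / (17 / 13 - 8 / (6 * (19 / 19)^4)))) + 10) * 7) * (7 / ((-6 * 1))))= -98420 / 891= -110.46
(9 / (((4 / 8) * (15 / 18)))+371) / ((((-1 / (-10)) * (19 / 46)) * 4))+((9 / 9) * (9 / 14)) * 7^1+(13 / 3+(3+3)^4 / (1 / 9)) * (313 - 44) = 358092517 / 114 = 3141162.43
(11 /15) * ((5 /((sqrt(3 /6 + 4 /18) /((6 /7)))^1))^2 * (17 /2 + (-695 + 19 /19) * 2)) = -16388460 /637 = -25727.57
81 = 81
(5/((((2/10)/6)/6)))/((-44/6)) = -122.73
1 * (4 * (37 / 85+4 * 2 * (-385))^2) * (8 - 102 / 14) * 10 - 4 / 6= 1644476832010 / 6069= 270963392.98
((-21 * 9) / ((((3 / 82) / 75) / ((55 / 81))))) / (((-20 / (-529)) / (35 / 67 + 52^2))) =-2521821781325 / 134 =-18819565532.28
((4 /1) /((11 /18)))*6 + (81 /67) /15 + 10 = 181867 /3685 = 49.35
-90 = -90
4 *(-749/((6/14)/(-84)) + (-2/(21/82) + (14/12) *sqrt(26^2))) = 12333428/21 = 587306.10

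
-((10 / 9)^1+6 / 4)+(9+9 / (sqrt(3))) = 3 * sqrt(3)+115 / 18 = 11.59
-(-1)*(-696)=-696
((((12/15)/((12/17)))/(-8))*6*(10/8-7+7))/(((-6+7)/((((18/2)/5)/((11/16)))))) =-153/55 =-2.78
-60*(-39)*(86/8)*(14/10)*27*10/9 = 1056510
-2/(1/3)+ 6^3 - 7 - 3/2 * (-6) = 212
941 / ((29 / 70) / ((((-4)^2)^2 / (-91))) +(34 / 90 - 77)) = -21680640 / 1768769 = -12.26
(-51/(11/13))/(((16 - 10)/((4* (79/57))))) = -55.69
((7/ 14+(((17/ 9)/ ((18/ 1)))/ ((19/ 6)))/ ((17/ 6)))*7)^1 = 1225/ 342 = 3.58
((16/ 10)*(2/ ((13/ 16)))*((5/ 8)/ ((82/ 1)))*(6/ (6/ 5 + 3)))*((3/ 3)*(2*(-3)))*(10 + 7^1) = -16320/ 3731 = -4.37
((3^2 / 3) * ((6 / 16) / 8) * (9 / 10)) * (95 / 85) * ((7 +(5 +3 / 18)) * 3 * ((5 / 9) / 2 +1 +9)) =461871 / 8704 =53.06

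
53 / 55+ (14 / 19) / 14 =1062 / 1045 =1.02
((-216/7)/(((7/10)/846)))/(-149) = 1827360/7301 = 250.29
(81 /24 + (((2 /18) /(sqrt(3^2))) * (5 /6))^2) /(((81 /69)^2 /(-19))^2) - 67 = 16031985390461 /27894275208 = 574.74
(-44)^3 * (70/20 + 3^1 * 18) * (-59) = 288986720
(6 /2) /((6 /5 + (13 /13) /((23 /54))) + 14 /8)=1380 /2437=0.57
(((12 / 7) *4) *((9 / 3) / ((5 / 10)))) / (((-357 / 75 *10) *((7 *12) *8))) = -15 / 11662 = -0.00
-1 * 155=-155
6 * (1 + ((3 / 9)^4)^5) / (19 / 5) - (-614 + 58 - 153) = 15691692065977 / 22082967873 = 710.58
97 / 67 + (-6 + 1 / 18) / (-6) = 17645 / 7236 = 2.44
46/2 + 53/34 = 835/34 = 24.56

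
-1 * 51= -51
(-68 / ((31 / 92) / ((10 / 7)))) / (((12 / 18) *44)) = -9.83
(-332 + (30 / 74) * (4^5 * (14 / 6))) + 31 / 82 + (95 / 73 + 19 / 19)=141599659 / 221482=639.33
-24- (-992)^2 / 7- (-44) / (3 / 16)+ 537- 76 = -2938087 / 21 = -139908.90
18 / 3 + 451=457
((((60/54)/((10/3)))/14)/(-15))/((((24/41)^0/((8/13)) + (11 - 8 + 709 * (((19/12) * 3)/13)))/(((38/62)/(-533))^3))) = 27436/2997428785721324955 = 0.00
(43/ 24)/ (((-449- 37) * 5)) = -43/ 58320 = -0.00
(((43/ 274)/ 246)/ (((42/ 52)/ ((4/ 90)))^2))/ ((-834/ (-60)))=58136/ 418344526845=0.00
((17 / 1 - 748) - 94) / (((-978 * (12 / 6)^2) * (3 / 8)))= 275 / 489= 0.56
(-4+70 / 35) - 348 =-350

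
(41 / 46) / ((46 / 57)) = 2337 / 2116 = 1.10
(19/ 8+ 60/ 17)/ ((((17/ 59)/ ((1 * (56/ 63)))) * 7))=47377/ 18207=2.60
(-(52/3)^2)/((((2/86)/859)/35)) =-3495717680/9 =-388413075.56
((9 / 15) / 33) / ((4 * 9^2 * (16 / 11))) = 1 / 25920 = 0.00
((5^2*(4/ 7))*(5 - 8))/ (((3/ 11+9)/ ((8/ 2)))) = -2200/ 119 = -18.49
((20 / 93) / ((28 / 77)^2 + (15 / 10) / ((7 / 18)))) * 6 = 33880 / 104749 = 0.32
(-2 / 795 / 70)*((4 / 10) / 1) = -2 / 139125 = -0.00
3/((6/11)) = 11/2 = 5.50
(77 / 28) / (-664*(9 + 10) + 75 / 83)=-0.00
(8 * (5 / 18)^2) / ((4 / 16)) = 200 / 81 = 2.47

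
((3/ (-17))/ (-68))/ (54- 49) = 3/ 5780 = 0.00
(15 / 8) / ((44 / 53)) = 795 / 352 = 2.26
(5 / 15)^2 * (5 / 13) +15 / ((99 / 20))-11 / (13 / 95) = -99500 / 1287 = -77.31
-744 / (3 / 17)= -4216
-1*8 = -8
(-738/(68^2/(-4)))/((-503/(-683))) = 252027/290734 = 0.87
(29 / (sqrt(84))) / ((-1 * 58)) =-sqrt(21) / 84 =-0.05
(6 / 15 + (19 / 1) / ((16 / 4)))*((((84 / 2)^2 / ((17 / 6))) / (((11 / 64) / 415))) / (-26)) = -723860928 / 2431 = -297762.62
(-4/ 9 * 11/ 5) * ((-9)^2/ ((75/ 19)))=-20.06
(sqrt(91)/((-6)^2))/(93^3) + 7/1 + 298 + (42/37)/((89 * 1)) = sqrt(91)/28956852 + 1004407/3293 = 305.01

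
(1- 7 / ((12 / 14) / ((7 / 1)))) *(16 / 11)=-2696 / 33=-81.70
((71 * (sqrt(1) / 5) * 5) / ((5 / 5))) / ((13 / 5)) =355 / 13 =27.31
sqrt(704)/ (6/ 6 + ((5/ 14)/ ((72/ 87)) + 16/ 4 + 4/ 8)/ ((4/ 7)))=1536* sqrt(11)/ 1849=2.76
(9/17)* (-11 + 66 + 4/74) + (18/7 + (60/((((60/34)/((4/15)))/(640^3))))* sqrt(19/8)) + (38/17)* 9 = 228231/4403 + 1782579200* sqrt(38)/3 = 3662852112.46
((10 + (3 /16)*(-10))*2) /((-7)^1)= -2.32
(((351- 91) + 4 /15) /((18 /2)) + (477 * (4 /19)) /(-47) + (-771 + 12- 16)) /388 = -90201433 /46775340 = -1.93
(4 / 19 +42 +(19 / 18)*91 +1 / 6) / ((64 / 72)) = 2959 / 19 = 155.74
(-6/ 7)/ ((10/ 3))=-9/ 35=-0.26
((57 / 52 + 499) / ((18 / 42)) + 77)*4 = 194047 / 39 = 4975.56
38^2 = 1444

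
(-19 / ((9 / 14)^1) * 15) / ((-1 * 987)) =0.45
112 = 112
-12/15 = -4/5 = -0.80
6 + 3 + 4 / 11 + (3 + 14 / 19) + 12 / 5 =16198 / 1045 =15.50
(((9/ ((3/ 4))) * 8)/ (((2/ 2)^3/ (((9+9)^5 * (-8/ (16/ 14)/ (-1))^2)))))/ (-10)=-888852787.20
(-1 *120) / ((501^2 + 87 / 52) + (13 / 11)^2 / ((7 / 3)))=-1761760 / 3685062699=-0.00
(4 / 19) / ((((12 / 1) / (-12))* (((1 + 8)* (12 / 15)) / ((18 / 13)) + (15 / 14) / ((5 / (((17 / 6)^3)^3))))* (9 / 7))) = -731566080 / 11289080715727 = -0.00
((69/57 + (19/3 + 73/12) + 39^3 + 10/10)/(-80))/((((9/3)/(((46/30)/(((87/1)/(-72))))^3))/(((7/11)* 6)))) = 18434751013168/9557439375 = 1928.84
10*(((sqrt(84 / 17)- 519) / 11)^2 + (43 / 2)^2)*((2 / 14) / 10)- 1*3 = 21947489 / 57596- 2076*sqrt(357) / 14399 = 378.34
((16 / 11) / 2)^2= 64 / 121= 0.53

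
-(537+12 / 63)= -11281 / 21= -537.19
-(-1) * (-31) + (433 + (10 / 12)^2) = 14497 / 36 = 402.69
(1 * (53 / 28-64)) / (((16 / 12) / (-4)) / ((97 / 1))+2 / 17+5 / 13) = -111836829 / 898240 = -124.51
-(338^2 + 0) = -114244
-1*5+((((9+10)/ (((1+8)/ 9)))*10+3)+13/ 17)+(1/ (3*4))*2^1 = 19271/ 102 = 188.93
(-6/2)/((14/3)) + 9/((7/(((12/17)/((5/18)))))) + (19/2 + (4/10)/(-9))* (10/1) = 1040797/10710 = 97.18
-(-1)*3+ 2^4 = 19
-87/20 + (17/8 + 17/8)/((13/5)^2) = -3.72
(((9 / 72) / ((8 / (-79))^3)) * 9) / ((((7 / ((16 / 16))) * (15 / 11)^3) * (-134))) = 656234909 / 1440768000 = 0.46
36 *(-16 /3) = -192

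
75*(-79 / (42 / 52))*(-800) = 41080000 / 7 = 5868571.43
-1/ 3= -0.33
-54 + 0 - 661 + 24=-691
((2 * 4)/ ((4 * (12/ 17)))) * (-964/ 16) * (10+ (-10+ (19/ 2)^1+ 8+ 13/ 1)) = -249917/ 48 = -5206.60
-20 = -20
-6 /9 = -2 /3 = -0.67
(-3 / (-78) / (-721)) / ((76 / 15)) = -15 / 1424696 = -0.00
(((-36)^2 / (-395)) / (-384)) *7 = 189 / 3160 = 0.06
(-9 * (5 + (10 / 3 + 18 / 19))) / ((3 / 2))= -1058 / 19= -55.68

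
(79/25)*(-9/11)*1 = -711/275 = -2.59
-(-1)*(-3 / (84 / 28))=-1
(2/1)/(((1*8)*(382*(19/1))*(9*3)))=1/783864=0.00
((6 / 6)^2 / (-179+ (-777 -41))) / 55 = -0.00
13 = 13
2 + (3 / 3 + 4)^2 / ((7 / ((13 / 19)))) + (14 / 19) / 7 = 605 / 133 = 4.55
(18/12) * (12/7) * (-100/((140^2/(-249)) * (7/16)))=17928/2401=7.47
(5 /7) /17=0.04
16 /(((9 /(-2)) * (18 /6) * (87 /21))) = -224 /783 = -0.29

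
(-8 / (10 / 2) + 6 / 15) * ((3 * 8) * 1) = -144 / 5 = -28.80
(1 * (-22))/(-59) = 22/59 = 0.37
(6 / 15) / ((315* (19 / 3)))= 0.00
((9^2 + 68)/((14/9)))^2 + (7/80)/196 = 143862487/15680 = 9174.90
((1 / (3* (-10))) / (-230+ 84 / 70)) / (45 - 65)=-1 / 137280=-0.00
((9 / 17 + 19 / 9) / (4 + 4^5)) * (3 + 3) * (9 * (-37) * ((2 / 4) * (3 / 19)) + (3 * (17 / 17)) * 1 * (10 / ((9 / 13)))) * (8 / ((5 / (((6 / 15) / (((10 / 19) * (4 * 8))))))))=196243 / 19660500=0.01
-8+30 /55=-7.45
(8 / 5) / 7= 8 / 35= 0.23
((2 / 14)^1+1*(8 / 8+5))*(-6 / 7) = -258 / 49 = -5.27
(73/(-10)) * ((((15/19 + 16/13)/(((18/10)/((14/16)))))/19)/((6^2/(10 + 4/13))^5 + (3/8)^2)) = -1377068203635292/1897010946072770463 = -0.00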